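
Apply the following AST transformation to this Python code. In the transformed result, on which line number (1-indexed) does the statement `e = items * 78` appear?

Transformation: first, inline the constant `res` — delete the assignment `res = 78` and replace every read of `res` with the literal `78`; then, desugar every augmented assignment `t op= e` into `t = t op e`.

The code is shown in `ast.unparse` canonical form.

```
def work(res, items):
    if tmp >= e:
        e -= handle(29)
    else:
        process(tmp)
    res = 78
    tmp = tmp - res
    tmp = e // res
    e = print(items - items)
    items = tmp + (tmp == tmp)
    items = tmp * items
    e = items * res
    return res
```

11

Transformed code:
def work(res, items):
    if tmp >= e:
        e = e - handle(29)
    else:
        process(tmp)
    tmp = tmp - 78
    tmp = e // 78
    e = print(items - items)
    items = tmp + (tmp == tmp)
    items = tmp * items
    e = items * 78
    return 78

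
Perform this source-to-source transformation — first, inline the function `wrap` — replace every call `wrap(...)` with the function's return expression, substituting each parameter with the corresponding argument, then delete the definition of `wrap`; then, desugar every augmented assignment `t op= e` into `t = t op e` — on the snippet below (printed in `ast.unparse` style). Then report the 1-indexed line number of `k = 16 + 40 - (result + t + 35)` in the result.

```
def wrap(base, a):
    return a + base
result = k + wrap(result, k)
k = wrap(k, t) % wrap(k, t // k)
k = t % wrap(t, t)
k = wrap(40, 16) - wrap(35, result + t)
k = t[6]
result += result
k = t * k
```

4

Transformed code:
result = k + (k + result)
k = (t + k) % (t // k + k)
k = t % (t + t)
k = 16 + 40 - (result + t + 35)
k = t[6]
result = result + result
k = t * k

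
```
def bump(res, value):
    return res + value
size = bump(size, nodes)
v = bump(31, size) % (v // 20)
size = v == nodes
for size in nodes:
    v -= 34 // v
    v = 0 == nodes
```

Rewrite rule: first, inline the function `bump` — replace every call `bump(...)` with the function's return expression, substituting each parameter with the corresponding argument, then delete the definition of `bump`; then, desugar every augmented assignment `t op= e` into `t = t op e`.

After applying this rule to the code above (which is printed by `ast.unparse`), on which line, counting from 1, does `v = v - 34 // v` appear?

5

Transformed code:
size = size + nodes
v = (31 + size) % (v // 20)
size = v == nodes
for size in nodes:
    v = v - 34 // v
    v = 0 == nodes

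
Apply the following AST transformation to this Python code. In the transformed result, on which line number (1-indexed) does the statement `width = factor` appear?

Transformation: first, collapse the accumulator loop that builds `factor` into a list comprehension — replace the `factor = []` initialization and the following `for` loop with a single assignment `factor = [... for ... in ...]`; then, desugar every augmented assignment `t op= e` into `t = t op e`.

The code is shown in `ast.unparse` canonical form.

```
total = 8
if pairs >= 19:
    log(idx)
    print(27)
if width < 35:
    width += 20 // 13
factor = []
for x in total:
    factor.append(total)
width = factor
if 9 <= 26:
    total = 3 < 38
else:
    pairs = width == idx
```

8

Transformed code:
total = 8
if pairs >= 19:
    log(idx)
    print(27)
if width < 35:
    width = width + 20 // 13
factor = [total for x in total]
width = factor
if 9 <= 26:
    total = 3 < 38
else:
    pairs = width == idx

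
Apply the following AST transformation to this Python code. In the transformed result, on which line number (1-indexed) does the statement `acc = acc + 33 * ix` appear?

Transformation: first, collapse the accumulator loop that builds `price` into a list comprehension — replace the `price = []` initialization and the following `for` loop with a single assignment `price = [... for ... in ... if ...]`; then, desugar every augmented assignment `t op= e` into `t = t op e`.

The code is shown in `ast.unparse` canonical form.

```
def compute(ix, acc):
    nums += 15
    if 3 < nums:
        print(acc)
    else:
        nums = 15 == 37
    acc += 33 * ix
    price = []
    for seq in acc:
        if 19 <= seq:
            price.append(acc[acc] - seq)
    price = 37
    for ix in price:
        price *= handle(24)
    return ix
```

7

Transformed code:
def compute(ix, acc):
    nums = nums + 15
    if 3 < nums:
        print(acc)
    else:
        nums = 15 == 37
    acc = acc + 33 * ix
    price = [acc[acc] - seq for seq in acc if 19 <= seq]
    price = 37
    for ix in price:
        price = price * handle(24)
    return ix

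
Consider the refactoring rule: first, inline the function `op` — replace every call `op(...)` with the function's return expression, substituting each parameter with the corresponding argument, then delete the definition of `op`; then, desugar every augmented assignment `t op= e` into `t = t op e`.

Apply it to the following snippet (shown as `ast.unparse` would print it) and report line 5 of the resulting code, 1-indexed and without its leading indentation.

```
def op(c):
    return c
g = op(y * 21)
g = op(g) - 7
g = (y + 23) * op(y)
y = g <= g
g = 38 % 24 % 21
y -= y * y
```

g = 38 % 24 % 21

Transformed code:
g = y * 21
g = g - 7
g = (y + 23) * y
y = g <= g
g = 38 % 24 % 21
y = y - y * y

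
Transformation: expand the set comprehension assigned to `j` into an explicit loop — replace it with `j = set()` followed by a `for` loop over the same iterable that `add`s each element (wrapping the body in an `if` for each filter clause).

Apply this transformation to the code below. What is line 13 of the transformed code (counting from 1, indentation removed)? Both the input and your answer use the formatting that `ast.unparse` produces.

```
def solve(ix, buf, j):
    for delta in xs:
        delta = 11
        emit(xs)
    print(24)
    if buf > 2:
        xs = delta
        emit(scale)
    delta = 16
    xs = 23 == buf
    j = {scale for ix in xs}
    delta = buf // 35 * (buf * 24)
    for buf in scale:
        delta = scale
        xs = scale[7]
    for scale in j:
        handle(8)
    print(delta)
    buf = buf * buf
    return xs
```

j.add(scale)

Transformed code:
def solve(ix, buf, j):
    for delta in xs:
        delta = 11
        emit(xs)
    print(24)
    if buf > 2:
        xs = delta
        emit(scale)
    delta = 16
    xs = 23 == buf
    j = set()
    for ix in xs:
        j.add(scale)
    delta = buf // 35 * (buf * 24)
    for buf in scale:
        delta = scale
        xs = scale[7]
    for scale in j:
        handle(8)
    print(delta)
    buf = buf * buf
    return xs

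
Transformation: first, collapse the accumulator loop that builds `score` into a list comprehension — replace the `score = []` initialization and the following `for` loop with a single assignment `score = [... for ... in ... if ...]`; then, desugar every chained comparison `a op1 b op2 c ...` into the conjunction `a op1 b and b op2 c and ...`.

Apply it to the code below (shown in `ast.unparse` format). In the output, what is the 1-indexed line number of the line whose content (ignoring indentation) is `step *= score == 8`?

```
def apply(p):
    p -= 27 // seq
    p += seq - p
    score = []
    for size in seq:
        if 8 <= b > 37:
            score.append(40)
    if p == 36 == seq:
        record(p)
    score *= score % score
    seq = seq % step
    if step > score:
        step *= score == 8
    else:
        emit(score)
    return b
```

Transformed code:
def apply(p):
    p -= 27 // seq
    p += seq - p
    score = [40 for size in seq if 8 <= b and b > 37]
    if p == 36 and 36 == seq:
        record(p)
    score *= score % score
    seq = seq % step
    if step > score:
        step *= score == 8
    else:
        emit(score)
    return b

10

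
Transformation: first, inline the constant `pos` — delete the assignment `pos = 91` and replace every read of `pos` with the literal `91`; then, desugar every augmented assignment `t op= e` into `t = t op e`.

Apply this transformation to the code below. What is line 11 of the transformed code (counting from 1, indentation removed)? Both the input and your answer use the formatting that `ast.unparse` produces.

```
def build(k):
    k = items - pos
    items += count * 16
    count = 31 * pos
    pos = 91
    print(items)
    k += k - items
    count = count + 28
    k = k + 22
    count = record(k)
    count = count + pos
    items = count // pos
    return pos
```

Transformed code:
def build(k):
    k = items - 91
    items = items + count * 16
    count = 31 * 91
    print(items)
    k = k + (k - items)
    count = count + 28
    k = k + 22
    count = record(k)
    count = count + 91
    items = count // 91
    return 91

items = count // 91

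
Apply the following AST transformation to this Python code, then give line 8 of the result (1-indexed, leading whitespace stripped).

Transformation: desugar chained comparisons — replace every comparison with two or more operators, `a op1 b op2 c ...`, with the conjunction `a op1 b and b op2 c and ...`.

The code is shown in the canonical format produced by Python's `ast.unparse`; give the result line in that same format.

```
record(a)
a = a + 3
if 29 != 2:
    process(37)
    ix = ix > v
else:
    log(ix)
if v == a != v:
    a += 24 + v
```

if v == a and a != v:

Transformed code:
record(a)
a = a + 3
if 29 != 2:
    process(37)
    ix = ix > v
else:
    log(ix)
if v == a and a != v:
    a += 24 + v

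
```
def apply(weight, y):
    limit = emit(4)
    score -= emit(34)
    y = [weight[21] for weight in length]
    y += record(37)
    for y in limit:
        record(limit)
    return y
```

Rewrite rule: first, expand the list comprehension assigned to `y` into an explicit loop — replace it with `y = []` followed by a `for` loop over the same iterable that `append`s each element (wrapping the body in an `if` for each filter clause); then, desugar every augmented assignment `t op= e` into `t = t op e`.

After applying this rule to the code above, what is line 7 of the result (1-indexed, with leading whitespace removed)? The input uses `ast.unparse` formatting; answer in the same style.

Transformed code:
def apply(weight, y):
    limit = emit(4)
    score = score - emit(34)
    y = []
    for weight in length:
        y.append(weight[21])
    y = y + record(37)
    for y in limit:
        record(limit)
    return y

y = y + record(37)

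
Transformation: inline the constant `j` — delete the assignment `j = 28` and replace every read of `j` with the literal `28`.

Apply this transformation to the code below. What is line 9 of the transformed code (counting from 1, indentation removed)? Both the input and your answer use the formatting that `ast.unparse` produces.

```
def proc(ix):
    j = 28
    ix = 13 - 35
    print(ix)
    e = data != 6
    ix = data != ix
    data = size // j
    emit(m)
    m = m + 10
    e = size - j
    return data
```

Transformed code:
def proc(ix):
    ix = 13 - 35
    print(ix)
    e = data != 6
    ix = data != ix
    data = size // 28
    emit(m)
    m = m + 10
    e = size - 28
    return data

e = size - 28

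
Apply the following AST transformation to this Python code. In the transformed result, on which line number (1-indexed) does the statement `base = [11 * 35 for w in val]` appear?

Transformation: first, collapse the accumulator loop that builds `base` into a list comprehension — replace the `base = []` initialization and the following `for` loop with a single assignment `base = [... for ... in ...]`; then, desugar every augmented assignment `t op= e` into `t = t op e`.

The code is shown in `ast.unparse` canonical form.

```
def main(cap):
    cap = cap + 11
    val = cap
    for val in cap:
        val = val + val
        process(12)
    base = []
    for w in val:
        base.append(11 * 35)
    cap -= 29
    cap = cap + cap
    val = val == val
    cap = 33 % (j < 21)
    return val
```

7

Transformed code:
def main(cap):
    cap = cap + 11
    val = cap
    for val in cap:
        val = val + val
        process(12)
    base = [11 * 35 for w in val]
    cap = cap - 29
    cap = cap + cap
    val = val == val
    cap = 33 % (j < 21)
    return val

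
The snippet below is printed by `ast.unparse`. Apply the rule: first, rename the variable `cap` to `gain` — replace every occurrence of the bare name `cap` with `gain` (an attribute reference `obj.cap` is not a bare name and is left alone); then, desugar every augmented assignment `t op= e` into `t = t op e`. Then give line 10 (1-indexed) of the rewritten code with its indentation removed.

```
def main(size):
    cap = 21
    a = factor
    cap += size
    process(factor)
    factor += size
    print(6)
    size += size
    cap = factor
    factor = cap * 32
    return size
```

factor = gain * 32

Transformed code:
def main(size):
    gain = 21
    a = factor
    gain = gain + size
    process(factor)
    factor = factor + size
    print(6)
    size = size + size
    gain = factor
    factor = gain * 32
    return size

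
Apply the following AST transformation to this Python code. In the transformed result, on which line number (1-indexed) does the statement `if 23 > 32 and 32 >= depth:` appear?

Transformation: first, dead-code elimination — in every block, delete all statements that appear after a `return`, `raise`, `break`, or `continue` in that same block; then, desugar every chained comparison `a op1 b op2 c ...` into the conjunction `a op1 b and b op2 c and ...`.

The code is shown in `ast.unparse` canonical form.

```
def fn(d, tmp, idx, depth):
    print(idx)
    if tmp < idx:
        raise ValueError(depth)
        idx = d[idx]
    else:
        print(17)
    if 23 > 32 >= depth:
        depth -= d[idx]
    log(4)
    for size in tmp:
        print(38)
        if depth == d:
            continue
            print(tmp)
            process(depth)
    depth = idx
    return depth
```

7

Transformed code:
def fn(d, tmp, idx, depth):
    print(idx)
    if tmp < idx:
        raise ValueError(depth)
    else:
        print(17)
    if 23 > 32 and 32 >= depth:
        depth -= d[idx]
    log(4)
    for size in tmp:
        print(38)
        if depth == d:
            continue
    depth = idx
    return depth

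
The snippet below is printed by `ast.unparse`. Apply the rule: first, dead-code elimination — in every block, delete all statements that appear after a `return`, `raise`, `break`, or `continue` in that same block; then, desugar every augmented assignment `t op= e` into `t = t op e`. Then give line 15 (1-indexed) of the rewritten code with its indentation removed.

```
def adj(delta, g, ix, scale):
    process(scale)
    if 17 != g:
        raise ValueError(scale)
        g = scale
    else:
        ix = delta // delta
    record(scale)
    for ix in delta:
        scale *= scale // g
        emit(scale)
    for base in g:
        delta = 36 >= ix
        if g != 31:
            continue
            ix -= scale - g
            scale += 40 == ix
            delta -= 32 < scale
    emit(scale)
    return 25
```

Transformed code:
def adj(delta, g, ix, scale):
    process(scale)
    if 17 != g:
        raise ValueError(scale)
    else:
        ix = delta // delta
    record(scale)
    for ix in delta:
        scale = scale * (scale // g)
        emit(scale)
    for base in g:
        delta = 36 >= ix
        if g != 31:
            continue
    emit(scale)
    return 25

emit(scale)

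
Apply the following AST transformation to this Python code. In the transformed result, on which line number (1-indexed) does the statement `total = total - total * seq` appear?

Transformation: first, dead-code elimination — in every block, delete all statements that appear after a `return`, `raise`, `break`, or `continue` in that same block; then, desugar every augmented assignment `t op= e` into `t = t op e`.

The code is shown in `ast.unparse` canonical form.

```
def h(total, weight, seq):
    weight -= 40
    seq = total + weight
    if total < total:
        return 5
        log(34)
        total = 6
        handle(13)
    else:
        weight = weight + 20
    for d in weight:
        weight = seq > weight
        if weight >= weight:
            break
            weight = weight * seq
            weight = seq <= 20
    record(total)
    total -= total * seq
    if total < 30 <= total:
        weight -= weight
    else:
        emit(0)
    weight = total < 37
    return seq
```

Transformed code:
def h(total, weight, seq):
    weight = weight - 40
    seq = total + weight
    if total < total:
        return 5
    else:
        weight = weight + 20
    for d in weight:
        weight = seq > weight
        if weight >= weight:
            break
    record(total)
    total = total - total * seq
    if total < 30 <= total:
        weight = weight - weight
    else:
        emit(0)
    weight = total < 37
    return seq

13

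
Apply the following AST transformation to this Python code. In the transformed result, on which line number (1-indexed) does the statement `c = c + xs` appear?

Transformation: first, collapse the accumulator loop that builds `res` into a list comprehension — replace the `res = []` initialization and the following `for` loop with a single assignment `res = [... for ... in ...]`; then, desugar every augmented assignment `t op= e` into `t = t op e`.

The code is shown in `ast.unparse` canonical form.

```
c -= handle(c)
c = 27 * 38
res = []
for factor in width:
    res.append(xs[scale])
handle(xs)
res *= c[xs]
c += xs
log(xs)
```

Transformed code:
c = c - handle(c)
c = 27 * 38
res = [xs[scale] for factor in width]
handle(xs)
res = res * c[xs]
c = c + xs
log(xs)

6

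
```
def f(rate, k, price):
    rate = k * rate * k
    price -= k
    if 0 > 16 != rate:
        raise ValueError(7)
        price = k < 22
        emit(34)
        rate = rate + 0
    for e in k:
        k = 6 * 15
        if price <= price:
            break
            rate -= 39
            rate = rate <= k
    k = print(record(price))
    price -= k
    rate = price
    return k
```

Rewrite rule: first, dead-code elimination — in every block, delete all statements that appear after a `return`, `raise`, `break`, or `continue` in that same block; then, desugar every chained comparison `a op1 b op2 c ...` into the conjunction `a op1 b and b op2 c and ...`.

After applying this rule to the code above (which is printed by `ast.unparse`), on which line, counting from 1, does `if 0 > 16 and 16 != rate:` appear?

4

Transformed code:
def f(rate, k, price):
    rate = k * rate * k
    price -= k
    if 0 > 16 and 16 != rate:
        raise ValueError(7)
    for e in k:
        k = 6 * 15
        if price <= price:
            break
    k = print(record(price))
    price -= k
    rate = price
    return k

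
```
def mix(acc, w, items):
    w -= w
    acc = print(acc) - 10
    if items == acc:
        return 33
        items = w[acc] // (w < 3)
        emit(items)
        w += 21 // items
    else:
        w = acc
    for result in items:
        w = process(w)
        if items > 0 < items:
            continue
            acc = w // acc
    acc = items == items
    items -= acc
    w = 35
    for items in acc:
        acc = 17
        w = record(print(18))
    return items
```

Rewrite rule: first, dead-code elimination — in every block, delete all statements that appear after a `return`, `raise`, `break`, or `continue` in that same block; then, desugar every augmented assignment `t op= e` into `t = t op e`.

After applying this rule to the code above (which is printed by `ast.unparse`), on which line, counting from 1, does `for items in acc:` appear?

15

Transformed code:
def mix(acc, w, items):
    w = w - w
    acc = print(acc) - 10
    if items == acc:
        return 33
    else:
        w = acc
    for result in items:
        w = process(w)
        if items > 0 < items:
            continue
    acc = items == items
    items = items - acc
    w = 35
    for items in acc:
        acc = 17
        w = record(print(18))
    return items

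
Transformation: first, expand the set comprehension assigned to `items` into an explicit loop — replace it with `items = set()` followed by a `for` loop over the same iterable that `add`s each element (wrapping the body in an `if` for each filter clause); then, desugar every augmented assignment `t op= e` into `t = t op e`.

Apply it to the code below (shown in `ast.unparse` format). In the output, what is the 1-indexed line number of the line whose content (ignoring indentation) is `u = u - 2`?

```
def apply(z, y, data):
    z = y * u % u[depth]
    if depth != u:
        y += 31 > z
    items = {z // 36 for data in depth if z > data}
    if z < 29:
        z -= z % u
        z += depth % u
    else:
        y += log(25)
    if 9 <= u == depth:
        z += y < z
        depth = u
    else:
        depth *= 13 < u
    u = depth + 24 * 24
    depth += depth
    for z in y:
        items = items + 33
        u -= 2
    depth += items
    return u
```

23

Transformed code:
def apply(z, y, data):
    z = y * u % u[depth]
    if depth != u:
        y = y + (31 > z)
    items = set()
    for data in depth:
        if z > data:
            items.add(z // 36)
    if z < 29:
        z = z - z % u
        z = z + depth % u
    else:
        y = y + log(25)
    if 9 <= u == depth:
        z = z + (y < z)
        depth = u
    else:
        depth = depth * (13 < u)
    u = depth + 24 * 24
    depth = depth + depth
    for z in y:
        items = items + 33
        u = u - 2
    depth = depth + items
    return u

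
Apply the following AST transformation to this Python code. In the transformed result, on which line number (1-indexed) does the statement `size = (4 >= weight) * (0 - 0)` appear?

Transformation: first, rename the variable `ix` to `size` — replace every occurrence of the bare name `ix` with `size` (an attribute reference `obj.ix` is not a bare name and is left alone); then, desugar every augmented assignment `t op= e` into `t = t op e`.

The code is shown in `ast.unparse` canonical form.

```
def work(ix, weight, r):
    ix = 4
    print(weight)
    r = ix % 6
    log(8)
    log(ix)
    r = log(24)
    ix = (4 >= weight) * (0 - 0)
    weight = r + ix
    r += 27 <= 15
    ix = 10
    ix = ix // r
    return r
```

Transformed code:
def work(size, weight, r):
    size = 4
    print(weight)
    r = size % 6
    log(8)
    log(size)
    r = log(24)
    size = (4 >= weight) * (0 - 0)
    weight = r + size
    r = r + (27 <= 15)
    size = 10
    size = size // r
    return r

8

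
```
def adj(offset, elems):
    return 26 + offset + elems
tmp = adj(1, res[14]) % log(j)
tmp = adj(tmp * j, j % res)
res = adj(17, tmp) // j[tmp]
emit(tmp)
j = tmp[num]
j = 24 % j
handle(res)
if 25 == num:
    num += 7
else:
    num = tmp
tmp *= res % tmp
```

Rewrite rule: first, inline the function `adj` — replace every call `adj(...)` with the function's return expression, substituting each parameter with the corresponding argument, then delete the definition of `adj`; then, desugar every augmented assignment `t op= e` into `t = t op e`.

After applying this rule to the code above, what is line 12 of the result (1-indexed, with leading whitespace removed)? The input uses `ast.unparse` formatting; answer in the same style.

Transformed code:
tmp = (26 + 1 + res[14]) % log(j)
tmp = 26 + tmp * j + j % res
res = (26 + 17 + tmp) // j[tmp]
emit(tmp)
j = tmp[num]
j = 24 % j
handle(res)
if 25 == num:
    num = num + 7
else:
    num = tmp
tmp = tmp * (res % tmp)

tmp = tmp * (res % tmp)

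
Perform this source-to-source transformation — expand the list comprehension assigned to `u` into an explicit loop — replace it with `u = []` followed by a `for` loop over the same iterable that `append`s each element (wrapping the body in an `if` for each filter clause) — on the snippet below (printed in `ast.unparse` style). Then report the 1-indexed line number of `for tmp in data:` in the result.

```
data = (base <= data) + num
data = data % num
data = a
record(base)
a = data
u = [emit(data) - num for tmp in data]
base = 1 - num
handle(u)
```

7

Transformed code:
data = (base <= data) + num
data = data % num
data = a
record(base)
a = data
u = []
for tmp in data:
    u.append(emit(data) - num)
base = 1 - num
handle(u)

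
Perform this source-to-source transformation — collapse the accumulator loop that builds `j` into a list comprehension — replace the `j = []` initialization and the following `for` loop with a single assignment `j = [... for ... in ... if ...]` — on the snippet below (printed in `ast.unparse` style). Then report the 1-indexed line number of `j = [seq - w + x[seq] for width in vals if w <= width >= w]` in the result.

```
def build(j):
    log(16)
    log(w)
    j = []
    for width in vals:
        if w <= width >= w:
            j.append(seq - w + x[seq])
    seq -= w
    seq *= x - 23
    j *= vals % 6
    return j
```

4

Transformed code:
def build(j):
    log(16)
    log(w)
    j = [seq - w + x[seq] for width in vals if w <= width >= w]
    seq -= w
    seq *= x - 23
    j *= vals % 6
    return j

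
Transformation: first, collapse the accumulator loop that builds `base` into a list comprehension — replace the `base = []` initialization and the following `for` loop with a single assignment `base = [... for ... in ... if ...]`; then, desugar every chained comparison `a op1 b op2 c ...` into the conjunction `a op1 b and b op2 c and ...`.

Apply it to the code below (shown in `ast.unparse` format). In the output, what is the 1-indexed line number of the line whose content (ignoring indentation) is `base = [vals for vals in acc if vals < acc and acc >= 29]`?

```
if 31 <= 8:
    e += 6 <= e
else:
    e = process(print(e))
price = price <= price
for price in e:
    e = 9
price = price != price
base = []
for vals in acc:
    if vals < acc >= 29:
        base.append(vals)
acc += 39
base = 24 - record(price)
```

Transformed code:
if 31 <= 8:
    e += 6 <= e
else:
    e = process(print(e))
price = price <= price
for price in e:
    e = 9
price = price != price
base = [vals for vals in acc if vals < acc and acc >= 29]
acc += 39
base = 24 - record(price)

9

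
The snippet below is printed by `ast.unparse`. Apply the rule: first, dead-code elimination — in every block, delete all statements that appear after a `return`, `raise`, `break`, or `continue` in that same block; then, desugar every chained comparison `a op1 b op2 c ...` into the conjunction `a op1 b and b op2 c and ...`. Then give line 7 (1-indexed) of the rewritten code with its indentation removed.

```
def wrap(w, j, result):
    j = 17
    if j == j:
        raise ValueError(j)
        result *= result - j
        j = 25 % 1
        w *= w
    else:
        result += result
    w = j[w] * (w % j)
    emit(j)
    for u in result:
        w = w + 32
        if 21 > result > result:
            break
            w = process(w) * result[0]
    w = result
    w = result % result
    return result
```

Transformed code:
def wrap(w, j, result):
    j = 17
    if j == j:
        raise ValueError(j)
    else:
        result += result
    w = j[w] * (w % j)
    emit(j)
    for u in result:
        w = w + 32
        if 21 > result and result > result:
            break
    w = result
    w = result % result
    return result

w = j[w] * (w % j)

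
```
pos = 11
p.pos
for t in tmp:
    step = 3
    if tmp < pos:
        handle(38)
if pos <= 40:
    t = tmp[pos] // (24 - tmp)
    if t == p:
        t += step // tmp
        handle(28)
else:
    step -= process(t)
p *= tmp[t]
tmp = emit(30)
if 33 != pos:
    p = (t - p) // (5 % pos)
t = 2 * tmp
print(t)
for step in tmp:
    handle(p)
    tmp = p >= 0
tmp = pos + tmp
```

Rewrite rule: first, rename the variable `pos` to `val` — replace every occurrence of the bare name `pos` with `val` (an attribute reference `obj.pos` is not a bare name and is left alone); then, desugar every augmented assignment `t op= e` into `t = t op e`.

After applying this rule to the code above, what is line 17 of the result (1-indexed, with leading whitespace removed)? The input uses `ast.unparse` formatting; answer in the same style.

p = (t - p) // (5 % val)

Transformed code:
val = 11
p.pos
for t in tmp:
    step = 3
    if tmp < val:
        handle(38)
if val <= 40:
    t = tmp[val] // (24 - tmp)
    if t == p:
        t = t + step // tmp
        handle(28)
else:
    step = step - process(t)
p = p * tmp[t]
tmp = emit(30)
if 33 != val:
    p = (t - p) // (5 % val)
t = 2 * tmp
print(t)
for step in tmp:
    handle(p)
    tmp = p >= 0
tmp = val + tmp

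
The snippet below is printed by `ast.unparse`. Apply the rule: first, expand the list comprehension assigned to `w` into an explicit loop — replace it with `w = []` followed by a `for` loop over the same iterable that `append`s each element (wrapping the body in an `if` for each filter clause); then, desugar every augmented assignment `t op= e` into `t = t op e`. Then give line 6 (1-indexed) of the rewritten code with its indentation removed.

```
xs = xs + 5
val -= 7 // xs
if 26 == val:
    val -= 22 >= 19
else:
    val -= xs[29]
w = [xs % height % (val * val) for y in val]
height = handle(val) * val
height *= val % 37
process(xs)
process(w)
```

Transformed code:
xs = xs + 5
val = val - 7 // xs
if 26 == val:
    val = val - (22 >= 19)
else:
    val = val - xs[29]
w = []
for y in val:
    w.append(xs % height % (val * val))
height = handle(val) * val
height = height * (val % 37)
process(xs)
process(w)

val = val - xs[29]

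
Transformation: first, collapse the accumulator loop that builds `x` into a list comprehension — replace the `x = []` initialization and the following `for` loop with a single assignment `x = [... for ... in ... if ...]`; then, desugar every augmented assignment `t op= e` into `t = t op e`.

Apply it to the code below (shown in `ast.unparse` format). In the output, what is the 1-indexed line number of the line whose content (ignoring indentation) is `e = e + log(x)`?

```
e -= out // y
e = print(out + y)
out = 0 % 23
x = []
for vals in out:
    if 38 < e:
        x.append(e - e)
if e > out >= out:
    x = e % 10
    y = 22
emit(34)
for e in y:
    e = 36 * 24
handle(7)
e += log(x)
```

Transformed code:
e = e - out // y
e = print(out + y)
out = 0 % 23
x = [e - e for vals in out if 38 < e]
if e > out >= out:
    x = e % 10
    y = 22
emit(34)
for e in y:
    e = 36 * 24
handle(7)
e = e + log(x)

12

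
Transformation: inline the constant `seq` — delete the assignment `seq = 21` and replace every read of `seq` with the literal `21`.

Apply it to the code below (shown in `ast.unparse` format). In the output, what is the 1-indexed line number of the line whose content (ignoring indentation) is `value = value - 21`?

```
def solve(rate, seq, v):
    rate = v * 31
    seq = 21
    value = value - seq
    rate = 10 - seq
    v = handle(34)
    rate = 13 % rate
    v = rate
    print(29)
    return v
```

Transformed code:
def solve(rate, seq, v):
    rate = v * 31
    value = value - 21
    rate = 10 - 21
    v = handle(34)
    rate = 13 % rate
    v = rate
    print(29)
    return v

3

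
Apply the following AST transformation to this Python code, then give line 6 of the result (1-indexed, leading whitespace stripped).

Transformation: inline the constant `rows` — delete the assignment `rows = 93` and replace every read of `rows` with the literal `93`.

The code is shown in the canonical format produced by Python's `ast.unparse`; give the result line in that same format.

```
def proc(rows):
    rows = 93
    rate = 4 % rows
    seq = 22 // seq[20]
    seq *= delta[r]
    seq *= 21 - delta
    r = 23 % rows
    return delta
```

Transformed code:
def proc(rows):
    rate = 4 % 93
    seq = 22 // seq[20]
    seq *= delta[r]
    seq *= 21 - delta
    r = 23 % 93
    return delta

r = 23 % 93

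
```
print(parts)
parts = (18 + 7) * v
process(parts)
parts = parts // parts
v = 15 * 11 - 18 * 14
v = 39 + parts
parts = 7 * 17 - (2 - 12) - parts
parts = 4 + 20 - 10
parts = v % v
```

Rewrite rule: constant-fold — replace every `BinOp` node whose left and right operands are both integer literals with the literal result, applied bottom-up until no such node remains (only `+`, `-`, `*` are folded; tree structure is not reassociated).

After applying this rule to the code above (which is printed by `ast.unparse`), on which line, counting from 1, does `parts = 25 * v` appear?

2

Transformed code:
print(parts)
parts = 25 * v
process(parts)
parts = parts // parts
v = -87
v = 39 + parts
parts = 129 - parts
parts = 14
parts = v % v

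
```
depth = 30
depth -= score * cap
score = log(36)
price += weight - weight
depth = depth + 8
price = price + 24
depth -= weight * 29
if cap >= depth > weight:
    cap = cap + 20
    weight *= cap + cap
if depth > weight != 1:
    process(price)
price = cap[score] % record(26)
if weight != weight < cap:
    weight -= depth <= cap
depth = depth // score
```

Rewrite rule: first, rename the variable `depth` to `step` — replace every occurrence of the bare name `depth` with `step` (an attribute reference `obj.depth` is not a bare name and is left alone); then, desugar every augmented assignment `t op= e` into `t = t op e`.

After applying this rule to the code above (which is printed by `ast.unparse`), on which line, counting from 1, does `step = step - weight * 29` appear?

7

Transformed code:
step = 30
step = step - score * cap
score = log(36)
price = price + (weight - weight)
step = step + 8
price = price + 24
step = step - weight * 29
if cap >= step > weight:
    cap = cap + 20
    weight = weight * (cap + cap)
if step > weight != 1:
    process(price)
price = cap[score] % record(26)
if weight != weight < cap:
    weight = weight - (step <= cap)
step = step // score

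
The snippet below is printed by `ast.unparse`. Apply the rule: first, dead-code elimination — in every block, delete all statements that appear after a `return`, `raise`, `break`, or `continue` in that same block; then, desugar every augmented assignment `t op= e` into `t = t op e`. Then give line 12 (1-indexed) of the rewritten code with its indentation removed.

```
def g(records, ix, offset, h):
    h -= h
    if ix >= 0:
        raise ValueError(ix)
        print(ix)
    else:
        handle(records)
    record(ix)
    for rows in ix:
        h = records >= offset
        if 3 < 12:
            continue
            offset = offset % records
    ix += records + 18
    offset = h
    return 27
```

ix = ix + (records + 18)

Transformed code:
def g(records, ix, offset, h):
    h = h - h
    if ix >= 0:
        raise ValueError(ix)
    else:
        handle(records)
    record(ix)
    for rows in ix:
        h = records >= offset
        if 3 < 12:
            continue
    ix = ix + (records + 18)
    offset = h
    return 27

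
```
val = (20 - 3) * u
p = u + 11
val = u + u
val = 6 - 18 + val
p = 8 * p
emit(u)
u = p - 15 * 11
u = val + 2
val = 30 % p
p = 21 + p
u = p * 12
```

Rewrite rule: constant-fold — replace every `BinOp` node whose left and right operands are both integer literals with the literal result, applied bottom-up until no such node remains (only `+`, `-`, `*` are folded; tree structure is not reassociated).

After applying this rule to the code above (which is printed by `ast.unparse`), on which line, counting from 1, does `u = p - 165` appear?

Transformed code:
val = 17 * u
p = u + 11
val = u + u
val = -12 + val
p = 8 * p
emit(u)
u = p - 165
u = val + 2
val = 30 % p
p = 21 + p
u = p * 12

7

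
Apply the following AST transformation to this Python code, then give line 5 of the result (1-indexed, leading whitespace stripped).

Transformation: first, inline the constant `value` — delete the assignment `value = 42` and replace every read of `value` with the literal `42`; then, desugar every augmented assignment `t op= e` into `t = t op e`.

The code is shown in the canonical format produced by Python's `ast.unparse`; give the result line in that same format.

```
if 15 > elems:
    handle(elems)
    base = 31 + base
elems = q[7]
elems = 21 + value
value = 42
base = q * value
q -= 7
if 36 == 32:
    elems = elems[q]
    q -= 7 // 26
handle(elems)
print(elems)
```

Transformed code:
if 15 > elems:
    handle(elems)
    base = 31 + base
elems = q[7]
elems = 21 + 42
base = q * 42
q = q - 7
if 36 == 32:
    elems = elems[q]
    q = q - 7 // 26
handle(elems)
print(elems)

elems = 21 + 42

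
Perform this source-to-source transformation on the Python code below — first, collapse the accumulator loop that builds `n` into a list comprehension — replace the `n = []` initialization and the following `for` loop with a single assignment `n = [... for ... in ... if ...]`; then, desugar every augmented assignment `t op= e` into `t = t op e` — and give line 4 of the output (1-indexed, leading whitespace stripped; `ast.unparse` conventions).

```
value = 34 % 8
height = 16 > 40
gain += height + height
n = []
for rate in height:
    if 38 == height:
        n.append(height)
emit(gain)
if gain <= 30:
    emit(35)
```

Transformed code:
value = 34 % 8
height = 16 > 40
gain = gain + (height + height)
n = [height for rate in height if 38 == height]
emit(gain)
if gain <= 30:
    emit(35)

n = [height for rate in height if 38 == height]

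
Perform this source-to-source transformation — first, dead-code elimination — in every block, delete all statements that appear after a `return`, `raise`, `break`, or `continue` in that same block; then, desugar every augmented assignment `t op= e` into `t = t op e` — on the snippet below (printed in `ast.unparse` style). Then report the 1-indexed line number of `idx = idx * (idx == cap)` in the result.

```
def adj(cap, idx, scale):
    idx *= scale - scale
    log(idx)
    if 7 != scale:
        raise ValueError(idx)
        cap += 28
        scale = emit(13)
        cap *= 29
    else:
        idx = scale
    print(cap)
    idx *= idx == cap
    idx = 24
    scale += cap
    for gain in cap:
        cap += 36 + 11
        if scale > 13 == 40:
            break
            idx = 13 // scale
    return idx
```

9

Transformed code:
def adj(cap, idx, scale):
    idx = idx * (scale - scale)
    log(idx)
    if 7 != scale:
        raise ValueError(idx)
    else:
        idx = scale
    print(cap)
    idx = idx * (idx == cap)
    idx = 24
    scale = scale + cap
    for gain in cap:
        cap = cap + (36 + 11)
        if scale > 13 == 40:
            break
    return idx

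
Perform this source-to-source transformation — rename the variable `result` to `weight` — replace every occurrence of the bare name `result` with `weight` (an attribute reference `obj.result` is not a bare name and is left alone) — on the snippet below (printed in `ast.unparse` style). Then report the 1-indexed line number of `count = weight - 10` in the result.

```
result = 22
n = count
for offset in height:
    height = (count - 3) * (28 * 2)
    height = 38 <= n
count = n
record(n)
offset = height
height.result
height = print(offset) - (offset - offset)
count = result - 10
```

Transformed code:
weight = 22
n = count
for offset in height:
    height = (count - 3) * (28 * 2)
    height = 38 <= n
count = n
record(n)
offset = height
height.result
height = print(offset) - (offset - offset)
count = weight - 10

11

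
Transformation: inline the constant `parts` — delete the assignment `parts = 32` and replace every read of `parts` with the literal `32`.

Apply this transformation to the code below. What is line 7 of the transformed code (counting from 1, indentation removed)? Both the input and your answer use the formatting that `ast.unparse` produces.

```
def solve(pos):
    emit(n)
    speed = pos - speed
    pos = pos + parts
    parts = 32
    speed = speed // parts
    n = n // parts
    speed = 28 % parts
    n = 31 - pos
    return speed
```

Transformed code:
def solve(pos):
    emit(n)
    speed = pos - speed
    pos = pos + 32
    speed = speed // 32
    n = n // 32
    speed = 28 % 32
    n = 31 - pos
    return speed

speed = 28 % 32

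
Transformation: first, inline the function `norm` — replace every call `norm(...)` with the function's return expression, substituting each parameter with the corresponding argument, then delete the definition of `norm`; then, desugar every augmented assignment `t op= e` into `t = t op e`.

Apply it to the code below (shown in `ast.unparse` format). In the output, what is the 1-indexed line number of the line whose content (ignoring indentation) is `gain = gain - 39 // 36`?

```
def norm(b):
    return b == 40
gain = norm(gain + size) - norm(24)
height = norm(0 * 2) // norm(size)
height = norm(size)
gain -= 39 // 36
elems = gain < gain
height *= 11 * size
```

4

Transformed code:
gain = (gain + size == 40) - (24 == 40)
height = (0 * 2 == 40) // (size == 40)
height = size == 40
gain = gain - 39 // 36
elems = gain < gain
height = height * (11 * size)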